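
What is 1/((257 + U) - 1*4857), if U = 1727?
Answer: -1/2873 ≈ -0.00034807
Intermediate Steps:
1/((257 + U) - 1*4857) = 1/((257 + 1727) - 1*4857) = 1/(1984 - 4857) = 1/(-2873) = -1/2873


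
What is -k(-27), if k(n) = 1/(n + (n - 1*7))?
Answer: 1/61 ≈ 0.016393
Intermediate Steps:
k(n) = 1/(-7 + 2*n) (k(n) = 1/(n + (n - 7)) = 1/(n + (-7 + n)) = 1/(-7 + 2*n))
-k(-27) = -1/(-7 + 2*(-27)) = -1/(-7 - 54) = -1/(-61) = -1*(-1/61) = 1/61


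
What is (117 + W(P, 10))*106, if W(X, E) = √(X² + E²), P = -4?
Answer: 12402 + 212*√29 ≈ 13544.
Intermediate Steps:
W(X, E) = √(E² + X²)
(117 + W(P, 10))*106 = (117 + √(10² + (-4)²))*106 = (117 + √(100 + 16))*106 = (117 + √116)*106 = (117 + 2*√29)*106 = 12402 + 212*√29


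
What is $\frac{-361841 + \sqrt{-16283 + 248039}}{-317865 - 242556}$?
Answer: $\frac{361841}{560421} - \frac{2 \sqrt{57939}}{560421} \approx 0.6448$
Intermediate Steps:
$\frac{-361841 + \sqrt{-16283 + 248039}}{-317865 - 242556} = \frac{-361841 + \sqrt{231756}}{-560421} = \left(-361841 + 2 \sqrt{57939}\right) \left(- \frac{1}{560421}\right) = \frac{361841}{560421} - \frac{2 \sqrt{57939}}{560421}$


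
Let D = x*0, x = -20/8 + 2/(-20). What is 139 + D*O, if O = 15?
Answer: 139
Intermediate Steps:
x = -13/5 (x = -20*⅛ + 2*(-1/20) = -5/2 - ⅒ = -13/5 ≈ -2.6000)
D = 0 (D = -13/5*0 = 0)
139 + D*O = 139 + 0*15 = 139 + 0 = 139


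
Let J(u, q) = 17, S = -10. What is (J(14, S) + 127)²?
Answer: 20736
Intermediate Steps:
(J(14, S) + 127)² = (17 + 127)² = 144² = 20736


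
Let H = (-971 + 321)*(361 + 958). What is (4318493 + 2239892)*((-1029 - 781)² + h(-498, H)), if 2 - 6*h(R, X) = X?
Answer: 22423065847920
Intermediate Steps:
H = -857350 (H = -650*1319 = -857350)
h(R, X) = ⅓ - X/6
(4318493 + 2239892)*((-1029 - 781)² + h(-498, H)) = (4318493 + 2239892)*((-1029 - 781)² + (⅓ - ⅙*(-857350))) = 6558385*((-1810)² + (⅓ + 428675/3)) = 6558385*(3276100 + 142892) = 6558385*3418992 = 22423065847920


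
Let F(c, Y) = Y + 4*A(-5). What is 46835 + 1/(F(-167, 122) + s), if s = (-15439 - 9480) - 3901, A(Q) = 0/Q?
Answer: 1344070829/28698 ≈ 46835.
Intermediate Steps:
A(Q) = 0
F(c, Y) = Y (F(c, Y) = Y + 4*0 = Y + 0 = Y)
s = -28820 (s = -24919 - 3901 = -28820)
46835 + 1/(F(-167, 122) + s) = 46835 + 1/(122 - 28820) = 46835 + 1/(-28698) = 46835 - 1/28698 = 1344070829/28698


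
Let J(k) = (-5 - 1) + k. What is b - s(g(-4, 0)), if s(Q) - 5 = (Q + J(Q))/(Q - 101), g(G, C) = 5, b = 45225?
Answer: 1085281/24 ≈ 45220.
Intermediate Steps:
J(k) = -6 + k
s(Q) = 5 + (-6 + 2*Q)/(-101 + Q) (s(Q) = 5 + (Q + (-6 + Q))/(Q - 101) = 5 + (-6 + 2*Q)/(-101 + Q))
b - s(g(-4, 0)) = 45225 - 7*(-73 + 5)/(-101 + 5) = 45225 - 7*(-68)/(-96) = 45225 - 7*(-1)*(-68)/96 = 45225 - 1*119/24 = 45225 - 119/24 = 1085281/24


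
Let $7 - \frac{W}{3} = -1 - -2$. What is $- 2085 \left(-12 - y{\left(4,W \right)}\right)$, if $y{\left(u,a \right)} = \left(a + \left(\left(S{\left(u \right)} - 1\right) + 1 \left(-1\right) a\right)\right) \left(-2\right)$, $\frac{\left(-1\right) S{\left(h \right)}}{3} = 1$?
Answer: $41700$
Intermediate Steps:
$S{\left(h \right)} = -3$ ($S{\left(h \right)} = \left(-3\right) 1 = -3$)
$W = 18$ ($W = 21 - 3 \left(-1 - -2\right) = 21 - 3 \left(-1 + 2\right) = 21 - 3 = 18$)
$y{\left(u,a \right)} = 8$ ($y{\left(u,a \right)} = \left(a + \left(\left(-3 - 1\right) + 1 \left(-1\right) a\right)\right) \left(-2\right) = \left(a - \left(4 + a\right)\right) \left(-2\right) = \left(-4\right) \left(-2\right) = 8$)
$- 2085 \left(-12 - y{\left(4,W \right)}\right) = - 2085 \left(-12 - 8\right) = \left(-2085\right) \left(-20\right) = 41700$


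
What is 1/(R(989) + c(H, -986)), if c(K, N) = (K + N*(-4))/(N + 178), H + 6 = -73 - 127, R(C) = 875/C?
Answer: -399556/1494941 ≈ -0.26727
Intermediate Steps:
H = -206 (H = -6 + (-73 - 127) = -6 - 200 = -206)
c(K, N) = (K - 4*N)/(178 + N)
1/(R(989) + c(H, -986)) = 1/(875/989 + (-206 - 4*(-986))/(178 - 986)) = 1/(875*(1/989) + (-206 + 3944)/(-808)) = 1/(875/989 - 1/808*3738) = 1/(875/989 - 1869/404) = 1/(-1494941/399556) = -399556/1494941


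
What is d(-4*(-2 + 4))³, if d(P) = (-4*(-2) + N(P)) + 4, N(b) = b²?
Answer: 438976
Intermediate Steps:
d(P) = 12 + P² (d(P) = (-4*(-2) + P²) + 4 = (8 + P²) + 4 = 12 + P²)
d(-4*(-2 + 4))³ = (12 + (-4*(-2 + 4))²)³ = (12 + (-4*2)²)³ = (12 + (-8)²)³ = (12 + 64)³ = 76³ = 438976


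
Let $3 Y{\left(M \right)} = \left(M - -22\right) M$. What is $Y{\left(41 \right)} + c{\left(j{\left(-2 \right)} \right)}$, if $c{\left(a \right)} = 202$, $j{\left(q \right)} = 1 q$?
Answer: $1063$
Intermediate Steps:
$j{\left(q \right)} = q$
$Y{\left(M \right)} = \frac{M \left(22 + M\right)}{3}$ ($Y{\left(M \right)} = \frac{\left(M - -22\right) M}{3} = \frac{\left(M + 22\right) M}{3} = \frac{\left(22 + M\right) M}{3} = \frac{M \left(22 + M\right)}{3}$)
$Y{\left(41 \right)} + c{\left(j{\left(-2 \right)} \right)} = \frac{1}{3} \cdot 41 \left(22 + 41\right) + 202 = \frac{1}{3} \cdot 41 \cdot 63 + 202 = 861 + 202 = 1063$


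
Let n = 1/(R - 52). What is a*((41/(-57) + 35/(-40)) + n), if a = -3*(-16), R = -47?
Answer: -48286/627 ≈ -77.011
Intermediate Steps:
a = 48
n = -1/99 (n = 1/(-47 - 52) = 1/(-99) = -1/99 ≈ -0.010101)
a*((41/(-57) + 35/(-40)) + n) = 48*((41/(-57) + 35/(-40)) - 1/99) = 48*((41*(-1/57) + 35*(-1/40)) - 1/99) = 48*((-41/57 - 7/8) - 1/99) = 48*(-727/456 - 1/99) = 48*(-24143/15048) = -48286/627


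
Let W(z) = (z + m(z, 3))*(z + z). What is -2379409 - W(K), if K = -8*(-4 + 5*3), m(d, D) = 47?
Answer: -2386625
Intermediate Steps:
K = -88 (K = -8*(-4 + 15) = -8*11 = -88)
W(z) = 2*z*(47 + z) (W(z) = (z + 47)*(z + z) = (47 + z)*(2*z) = 2*z*(47 + z))
-2379409 - W(K) = -2379409 - 2*(-88)*(47 - 88) = -2379409 - 2*(-88)*(-41) = -2379409 - 1*7216 = -2379409 - 7216 = -2386625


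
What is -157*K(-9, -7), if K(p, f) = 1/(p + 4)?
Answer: 157/5 ≈ 31.400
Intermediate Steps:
K(p, f) = 1/(4 + p)
-157*K(-9, -7) = -157/(4 - 9) = -157/(-5) = -157*(-1/5) = 157/5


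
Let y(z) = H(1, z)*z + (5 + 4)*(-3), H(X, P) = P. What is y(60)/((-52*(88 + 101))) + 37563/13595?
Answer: 35621581/14845740 ≈ 2.3994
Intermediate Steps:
y(z) = -27 + z² (y(z) = z*z + (5 + 4)*(-3) = z² + 9*(-3) = z² - 27 = -27 + z²)
y(60)/((-52*(88 + 101))) + 37563/13595 = (-27 + 60²)/((-52*(88 + 101))) + 37563/13595 = (-27 + 3600)/((-52*189)) + 37563*(1/13595) = 3573/(-9828) + 37563/13595 = 3573*(-1/9828) + 37563/13595 = -397/1092 + 37563/13595 = 35621581/14845740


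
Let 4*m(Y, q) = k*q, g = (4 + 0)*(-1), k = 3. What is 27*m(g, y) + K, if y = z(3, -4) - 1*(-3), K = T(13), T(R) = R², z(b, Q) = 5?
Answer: 331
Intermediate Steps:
g = -4 (g = 4*(-1) = -4)
K = 169 (K = 13² = 169)
y = 8 (y = 5 - 1*(-3) = 5 + 3 = 8)
m(Y, q) = 3*q/4 (m(Y, q) = (3*q)/4 = 3*q/4)
27*m(g, y) + K = 27*((¾)*8) + 169 = 27*6 + 169 = 162 + 169 = 331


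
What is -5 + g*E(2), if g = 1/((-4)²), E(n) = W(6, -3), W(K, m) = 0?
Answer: -5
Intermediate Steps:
E(n) = 0
g = 1/16 ≈ 0.062500
-5 + g*E(2) = -5 + (1/16)*0 = -5 + 0 = -5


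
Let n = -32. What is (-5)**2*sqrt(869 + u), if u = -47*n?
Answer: 25*sqrt(2373) ≈ 1217.8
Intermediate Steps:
u = 1504 (u = -47*(-32) = 1504)
(-5)**2*sqrt(869 + u) = (-5)**2*sqrt(869 + 1504) = 25*sqrt(2373)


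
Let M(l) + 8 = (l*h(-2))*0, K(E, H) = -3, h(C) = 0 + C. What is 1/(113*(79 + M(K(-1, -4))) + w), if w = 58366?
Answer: 1/66389 ≈ 1.5063e-5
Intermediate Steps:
h(C) = C
M(l) = -8 (M(l) = -8 + (l*(-2))*0 = -8 - 2*l*0 = -8 + 0 = -8)
1/(113*(79 + M(K(-1, -4))) + w) = 1/(113*(79 - 8) + 58366) = 1/(113*71 + 58366) = 1/(8023 + 58366) = 1/66389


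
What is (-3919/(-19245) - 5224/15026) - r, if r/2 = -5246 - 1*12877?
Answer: 5240704406017/144587685 ≈ 36246.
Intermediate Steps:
r = -36246 (r = 2*(-5246 - 1*12877) = 2*(-5246 - 12877) = 2*(-18123) = -36246)
(-3919/(-19245) - 5224/15026) - r = (-3919/(-19245) - 5224/15026) - 1*(-36246) = (-3919*(-1/19245) - 5224*1/15026) + 36246 = (3919/19245 - 2612/7513) + 36246 = -20824493/144587685 + 36246 = 5240704406017/144587685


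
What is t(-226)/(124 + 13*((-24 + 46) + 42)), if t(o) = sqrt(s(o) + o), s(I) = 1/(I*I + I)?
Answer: I*sqrt(2597214374)/3240840 ≈ 0.015725*I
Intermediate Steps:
s(I) = 1/(I + I**2) (s(I) = 1/(I**2 + I) = 1/(I + I**2))
t(o) = sqrt(o + 1/(o*(1 + o))) (t(o) = sqrt(1/(o*(1 + o)) + o) = sqrt(o + 1/(o*(1 + o))))
t(-226)/(124 + 13*((-24 + 46) + 42)) = sqrt((1 + (-226)**2*(1 - 226))/((-226)*(1 - 226)))/(124 + 13*((-24 + 46) + 42)) = sqrt(-1/226*(1 + 51076*(-225))/(-225))/(124 + 13*(22 + 42)) = sqrt(-1/226*(-1/225)*(1 - 11492100))/(124 + 13*64) = sqrt(-1/226*(-1/225)*(-11492099))/(124 + 832) = sqrt(-11492099/50850)/956 = (I*sqrt(2597214374)/3390)*(1/956) = I*sqrt(2597214374)/3240840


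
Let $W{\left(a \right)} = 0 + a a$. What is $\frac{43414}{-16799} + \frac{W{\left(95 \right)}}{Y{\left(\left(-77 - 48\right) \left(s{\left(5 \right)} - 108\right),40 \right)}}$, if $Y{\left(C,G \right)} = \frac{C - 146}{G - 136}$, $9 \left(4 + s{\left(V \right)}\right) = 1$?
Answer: $- \frac{136399573654}{2092500239} \approx -65.185$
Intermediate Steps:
$W{\left(a \right)} = a^{2}$ ($W{\left(a \right)} = 0 + a^{2} = a^{2}$)
$s{\left(V \right)} = - \frac{35}{9}$ ($s{\left(V \right)} = -4 + \frac{1}{9} \cdot 1 = -4 + \frac{1}{9} = - \frac{35}{9}$)
$Y{\left(C,G \right)} = \frac{-146 + C}{-136 + G}$
$\frac{43414}{-16799} + \frac{W{\left(95 \right)}}{Y{\left(\left(-77 - 48\right) \left(s{\left(5 \right)} - 108\right),40 \right)}} = \frac{43414}{-16799} + \frac{95^{2}}{\frac{1}{-136 + 40} \left(-146 + \left(-77 - 48\right) \left(- \frac{35}{9} - 108\right)\right)} = 43414 \left(- \frac{1}{16799}\right) + \frac{9025}{\frac{1}{-96} \left(-146 - - \frac{125875}{9}\right)} = - \frac{43414}{16799} + \frac{9025}{\left(- \frac{1}{96}\right) \left(-146 + \frac{125875}{9}\right)} = - \frac{43414}{16799} + \frac{9025}{\left(- \frac{1}{96}\right) \frac{124561}{9}} = - \frac{43414}{16799} + \frac{9025}{- \frac{124561}{864}} = - \frac{43414}{16799} + 9025 \left(- \frac{864}{124561}\right) = - \frac{43414}{16799} - \frac{7797600}{124561} = - \frac{136399573654}{2092500239}$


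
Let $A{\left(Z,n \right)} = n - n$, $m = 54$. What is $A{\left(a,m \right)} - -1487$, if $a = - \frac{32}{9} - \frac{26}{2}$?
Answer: $1487$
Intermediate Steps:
$a = - \frac{149}{9}$ ($a = \left(-32\right) \frac{1}{9} - 13 = - \frac{32}{9} - 13 = - \frac{149}{9} \approx -16.556$)
$A{\left(Z,n \right)} = 0$
$A{\left(a,m \right)} - -1487 = 0 - -1487 = 0 + 1487 = 1487$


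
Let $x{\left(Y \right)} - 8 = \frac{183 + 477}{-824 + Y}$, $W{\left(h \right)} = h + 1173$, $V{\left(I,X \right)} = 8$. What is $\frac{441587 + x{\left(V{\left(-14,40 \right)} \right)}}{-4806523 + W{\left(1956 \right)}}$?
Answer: $- \frac{30028405}{326630792} \approx -0.091934$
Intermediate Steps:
$W{\left(h \right)} = 1173 + h$
$x{\left(Y \right)} = 8 + \frac{660}{-824 + Y}$ ($x{\left(Y \right)} = 8 + \frac{183 + 477}{-824 + Y} = 8 + \frac{660}{-824 + Y}$)
$\frac{441587 + x{\left(V{\left(-14,40 \right)} \right)}}{-4806523 + W{\left(1956 \right)}} = \frac{441587 + \frac{4 \left(-1483 + 2 \cdot 8\right)}{-824 + 8}}{-4806523 + \left(1173 + 1956\right)} = \frac{441587 + \frac{4 \left(-1483 + 16\right)}{-816}}{-4806523 + 3129} = \frac{441587 + 4 \left(- \frac{1}{816}\right) \left(-1467\right)}{-4803394} = \left(441587 + \frac{489}{68}\right) \left(- \frac{1}{4803394}\right) = \frac{30028405}{68} \left(- \frac{1}{4803394}\right) = - \frac{30028405}{326630792}$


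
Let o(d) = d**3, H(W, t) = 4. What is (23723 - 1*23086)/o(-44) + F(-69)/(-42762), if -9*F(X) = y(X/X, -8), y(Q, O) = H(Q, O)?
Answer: -122406905/16391871936 ≈ -0.0074675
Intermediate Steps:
y(Q, O) = 4
F(X) = -4/9 (F(X) = -1/9*4 = -4/9)
(23723 - 1*23086)/o(-44) + F(-69)/(-42762) = (23723 - 1*23086)/((-44)**3) - 4/9/(-42762) = (23723 - 23086)/(-85184) - 4/9*(-1/42762) = 637*(-1/85184) + 2/192429 = -637/85184 + 2/192429 = -122406905/16391871936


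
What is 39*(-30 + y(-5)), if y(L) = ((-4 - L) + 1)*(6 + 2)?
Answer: -546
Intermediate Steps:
y(L) = -24 - 8*L (y(L) = (-3 - L)*8 = -24 - 8*L)
39*(-30 + y(-5)) = 39*(-30 + (-24 - 8*(-5))) = 39*(-30 + (-24 + 40)) = 39*(-30 + 16) = 39*(-14) = -546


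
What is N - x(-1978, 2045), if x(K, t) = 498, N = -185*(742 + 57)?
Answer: -148313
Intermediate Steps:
N = -147815 (N = -185*799 = -147815)
N - x(-1978, 2045) = -147815 - 1*498 = -147815 - 498 = -148313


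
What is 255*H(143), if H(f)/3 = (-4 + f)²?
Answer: 14780565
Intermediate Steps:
H(f) = 3*(-4 + f)²
255*H(143) = 255*(3*(-4 + 143)²) = 255*(3*139²) = 255*(3*19321) = 255*57963 = 14780565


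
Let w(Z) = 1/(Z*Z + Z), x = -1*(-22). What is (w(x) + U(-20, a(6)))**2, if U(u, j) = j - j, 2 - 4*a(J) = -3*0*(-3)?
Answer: 1/256036 ≈ 3.9057e-6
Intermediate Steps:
x = 22
a(J) = 1/2 (a(J) = 1/2 - (-3*0)*(-3)/4 = 1/2 - 0*(-3) = 1/2 - 1/4*0 = 1/2 + 0 = 1/2)
U(u, j) = 0
w(Z) = 1/(Z + Z**2) (w(Z) = 1/(Z**2 + Z) = 1/(Z + Z**2))
(w(x) + U(-20, a(6)))**2 = (1/(22*(1 + 22)) + 0)**2 = ((1/22)/23 + 0)**2 = ((1/22)*(1/23) + 0)**2 = (1/506 + 0)**2 = (1/506)**2 = 1/256036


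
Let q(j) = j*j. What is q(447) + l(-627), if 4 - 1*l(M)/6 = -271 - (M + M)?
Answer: 193935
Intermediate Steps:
q(j) = j**2
l(M) = 1650 + 12*M (l(M) = 24 - 6*(-271 - (M + M)) = 24 - 6*(-271 - 2*M) = 24 + (1626 + 12*M) = 1650 + 12*M)
q(447) + l(-627) = 447**2 + (1650 + 12*(-627)) = 199809 + (1650 - 7524) = 199809 - 5874 = 193935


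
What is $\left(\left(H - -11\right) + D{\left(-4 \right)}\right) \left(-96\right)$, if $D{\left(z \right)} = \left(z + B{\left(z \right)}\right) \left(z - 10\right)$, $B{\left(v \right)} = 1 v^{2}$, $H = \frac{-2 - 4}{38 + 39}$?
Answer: $\frac{1161120}{77} \approx 15079.0$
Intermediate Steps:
$H = - \frac{6}{77} \approx -0.077922$
$B{\left(v \right)} = v^{2}$
$D{\left(z \right)} = \left(-10 + z\right) \left(z + z^{2}\right)$ ($D{\left(z \right)} = \left(z + z^{2}\right) \left(z - 10\right) = \left(z + z^{2}\right) \left(-10 + z\right) = \left(-10 + z\right) \left(z + z^{2}\right)$)
$\left(\left(H - -11\right) + D{\left(-4 \right)}\right) \left(-96\right) = \left(\left(- \frac{6}{77} - -11\right) - 4 \left(-10 + \left(-4\right)^{2} - -36\right)\right) \left(-96\right) = \left(\left(- \frac{6}{77} + 11\right) - 4 \left(-10 + 16 + 36\right)\right) \left(-96\right) = \left(\frac{841}{77} - 168\right) \left(-96\right) = \left(- \frac{12095}{77}\right) \left(-96\right) = \frac{1161120}{77}$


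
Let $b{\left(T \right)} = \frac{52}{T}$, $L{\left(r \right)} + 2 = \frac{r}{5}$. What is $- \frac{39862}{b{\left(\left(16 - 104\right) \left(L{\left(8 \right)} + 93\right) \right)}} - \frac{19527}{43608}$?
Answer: $\frac{256613679429}{41080} \approx 6.2467 \cdot 10^{6}$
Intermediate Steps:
$L{\left(r \right)} = -2 + \frac{r}{5}$
$- \frac{39862}{b{\left(\left(16 - 104\right) \left(L{\left(8 \right)} + 93\right) \right)}} - \frac{19527}{43608} = - \frac{39862}{52 \frac{1}{\left(16 - 104\right) \left(\left(-2 + \frac{1}{5} \cdot 8\right) + 93\right)}} - \frac{19527}{43608} = - \frac{39862}{52 \frac{1}{\left(-88\right) \left(\left(-2 + \frac{8}{5}\right) + 93\right)}} - \frac{283}{632} = - \frac{39862}{52 \frac{1}{\left(-88\right) \left(- \frac{2}{5} + 93\right)}} - \frac{283}{632} = - \frac{39862}{52 \frac{1}{\left(-88\right) \frac{463}{5}}} - \frac{283}{632} = - \frac{39862}{52 \frac{1}{- \frac{40744}{5}}} - \frac{283}{632} = - \frac{39862}{52 \left(- \frac{5}{40744}\right)} - \frac{283}{632} = - \frac{39862}{- \frac{65}{10186}} - \frac{283}{632} = \left(-39862\right) \left(- \frac{10186}{65}\right) - \frac{283}{632} = \frac{406034332}{65} - \frac{283}{632} = \frac{256613679429}{41080}$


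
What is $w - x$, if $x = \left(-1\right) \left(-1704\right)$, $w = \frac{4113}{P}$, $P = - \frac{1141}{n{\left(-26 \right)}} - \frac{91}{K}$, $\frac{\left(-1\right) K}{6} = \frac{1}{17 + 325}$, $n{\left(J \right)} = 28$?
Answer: $- \frac{35060388}{20585} \approx -1703.2$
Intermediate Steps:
$K = - \frac{1}{57}$ ($K = - \frac{6}{17 + 325} = - \frac{6}{342} = \left(-6\right) \frac{1}{342} = - \frac{1}{57} \approx -0.017544$)
$P = \frac{20585}{4}$ ($P = - \frac{1141}{28} - \frac{91}{- \frac{1}{57}} = \left(-1141\right) \frac{1}{28} - -5187 = - \frac{163}{4} + 5187 = \frac{20585}{4} \approx 5146.3$)
$w = \frac{16452}{20585}$ ($w = \frac{4113}{\frac{20585}{4}} = 4113 \cdot \frac{4}{20585} = \frac{16452}{20585} \approx 0.79922$)
$x = 1704$
$w - x = \frac{16452}{20585} - 1704 = - \frac{35060388}{20585}$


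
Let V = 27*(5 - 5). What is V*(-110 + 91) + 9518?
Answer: 9518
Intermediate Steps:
V = 0 (V = 27*0 = 0)
V*(-110 + 91) + 9518 = 0*(-110 + 91) + 9518 = 0*(-19) + 9518 = 0 + 9518 = 9518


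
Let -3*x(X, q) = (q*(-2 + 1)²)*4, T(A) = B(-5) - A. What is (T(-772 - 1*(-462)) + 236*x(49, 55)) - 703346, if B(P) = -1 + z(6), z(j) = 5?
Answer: -2161016/3 ≈ -7.2034e+5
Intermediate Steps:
B(P) = 4 (B(P) = -1 + 5 = 4)
T(A) = 4 - A
x(X, q) = -4*q/3 (x(X, q) = -q*(-2 + 1)²*4/3 = -q*(-1)²*4/3 = -q*1*4/3 = -q*4/3 = -4*q/3)
(T(-772 - 1*(-462)) + 236*x(49, 55)) - 703346 = ((4 - (-772 - 1*(-462))) + 236*(-4/3*55)) - 703346 = ((4 - (-772 + 462)) + 236*(-220/3)) - 703346 = ((4 - 1*(-310)) - 51920/3) - 703346 = ((4 + 310) - 51920/3) - 703346 = (314 - 51920/3) - 703346 = -50978/3 - 703346 = -2161016/3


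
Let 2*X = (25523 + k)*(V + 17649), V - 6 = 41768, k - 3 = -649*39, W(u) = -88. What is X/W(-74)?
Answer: -12775945/176 ≈ -72591.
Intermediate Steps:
k = -25308 (k = 3 - 649*39 = 3 - 25311 = -25308)
V = 41774 (V = 6 + 41768 = 41774)
X = 12775945/2 (X = ((25523 - 25308)*(41774 + 17649))/2 = (215*59423)/2 = (½)*12775945 = 12775945/2 ≈ 6.3880e+6)
X/W(-74) = (12775945/2)/(-88) = (12775945/2)*(-1/88) = -12775945/176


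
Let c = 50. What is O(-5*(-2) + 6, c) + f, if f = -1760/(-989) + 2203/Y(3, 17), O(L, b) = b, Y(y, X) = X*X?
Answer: 16978457/285821 ≈ 59.402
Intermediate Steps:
Y(y, X) = X²
f = 2687407/285821 (f = -1760/(-989) + 2203/(17²) = -1760*(-1/989) + 2203/289 = 1760/989 + 2203*(1/289) = 1760/989 + 2203/289 = 2687407/285821 ≈ 9.4024)
O(-5*(-2) + 6, c) + f = 50 + 2687407/285821 = 16978457/285821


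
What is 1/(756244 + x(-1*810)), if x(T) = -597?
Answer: 1/755647 ≈ 1.3234e-6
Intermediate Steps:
1/(756244 + x(-1*810)) = 1/(756244 - 597) = 1/755647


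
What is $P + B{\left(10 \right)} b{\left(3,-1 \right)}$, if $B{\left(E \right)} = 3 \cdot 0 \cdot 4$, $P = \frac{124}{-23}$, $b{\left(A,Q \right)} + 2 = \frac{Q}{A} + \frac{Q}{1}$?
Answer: $- \frac{124}{23} \approx -5.3913$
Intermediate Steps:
$b{\left(A,Q \right)} = -2 + Q + \frac{Q}{A}$ ($b{\left(A,Q \right)} = -2 + \left(\frac{Q}{A} + \frac{Q}{1}\right) = -2 + \left(\frac{Q}{A} + Q 1\right) = -2 + \left(\frac{Q}{A} + Q\right) = -2 + \left(Q + \frac{Q}{A}\right) = -2 + Q + \frac{Q}{A}$)
$P = - \frac{124}{23}$ ($P = 124 \left(- \frac{1}{23}\right) = - \frac{124}{23} \approx -5.3913$)
$B{\left(E \right)} = 0$ ($B{\left(E \right)} = 3 \cdot 0 = 0$)
$P + B{\left(10 \right)} b{\left(3,-1 \right)} = - \frac{124}{23} + 0 \left(-2 - 1 - \frac{1}{3}\right) = - \frac{124}{23} + 0 \left(- \frac{10}{3}\right) = - \frac{124}{23} + 0 = - \frac{124}{23}$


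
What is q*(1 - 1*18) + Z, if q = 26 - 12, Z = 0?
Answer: -238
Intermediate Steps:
q = 14
q*(1 - 1*18) + Z = 14*(1 - 1*18) + 0 = 14*(1 - 18) + 0 = 14*(-17) + 0 = -238 + 0 = -238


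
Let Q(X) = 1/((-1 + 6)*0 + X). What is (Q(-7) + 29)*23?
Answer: 4646/7 ≈ 663.71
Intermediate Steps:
Q(X) = 1/X (Q(X) = 1/(5*0 + X) = 1/(0 + X) = 1/X)
(Q(-7) + 29)*23 = (1/(-7) + 29)*23 = (-⅐ + 29)*23 = (202/7)*23 = 4646/7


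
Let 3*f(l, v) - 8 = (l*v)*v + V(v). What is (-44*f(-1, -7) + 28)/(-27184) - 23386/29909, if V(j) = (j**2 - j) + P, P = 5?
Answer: -42803807/55434972 ≈ -0.77214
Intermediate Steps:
V(j) = 5 + j**2 - j (V(j) = (j**2 - j) + 5 = 5 + j**2 - j)
f(l, v) = 13/3 - v/3 + v**2/3 + l*v**2/3 (f(l, v) = 8/3 + ((l*v)*v + (5 + v**2 - v))/3 = 8/3 + (l*v**2 + (5 + v**2 - v))/3 = 8/3 + (5 + v**2 - v + l*v**2)/3 = 8/3 + (5/3 - v/3 + v**2/3 + l*v**2/3) = 13/3 - v/3 + v**2/3 + l*v**2/3)
(-44*f(-1, -7) + 28)/(-27184) - 23386/29909 = (-44*(13/3 - 1/3*(-7) + (1/3)*(-7)**2 + (1/3)*(-1)*(-7)**2) + 28)/(-27184) - 23386/29909 = (-44*(13/3 + 7/3 + (1/3)*49 + (1/3)*(-1)*49) + 28)*(-1/27184) - 23386*1/29909 = (-44*(13/3 + 7/3 + 49/3 - 49/3) + 28)*(-1/27184) - 2126/2719 = (-44*20/3 + 28)*(-1/27184) - 2126/2719 = (-880/3 + 28)*(-1/27184) - 2126/2719 = -796/3*(-1/27184) - 2126/2719 = 199/20388 - 2126/2719 = -42803807/55434972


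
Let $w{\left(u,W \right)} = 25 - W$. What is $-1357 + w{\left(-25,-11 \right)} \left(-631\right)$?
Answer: $-24073$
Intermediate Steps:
$-1357 + w{\left(-25,-11 \right)} \left(-631\right) = -1357 + \left(25 - -11\right) \left(-631\right) = -1357 + \left(25 + 11\right) \left(-631\right) = -1357 + 36 \left(-631\right) = -1357 - 22716 = -24073$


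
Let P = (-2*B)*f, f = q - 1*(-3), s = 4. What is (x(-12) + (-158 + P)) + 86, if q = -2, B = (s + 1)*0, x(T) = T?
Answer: -84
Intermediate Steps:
B = 0 (B = (4 + 1)*0 = 5*0 = 0)
f = 1 (f = -2 - 1*(-3) = -2 + 3 = 1)
P = 0 (P = -2*0*1 = 0*1 = 0)
(x(-12) + (-158 + P)) + 86 = (-12 + (-158 + 0)) + 86 = (-12 - 158) + 86 = -170 + 86 = -84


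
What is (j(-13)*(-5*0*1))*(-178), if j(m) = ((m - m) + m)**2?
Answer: 0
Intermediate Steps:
j(m) = m**2 (j(m) = (0 + m)**2 = m**2)
(j(-13)*(-5*0*1))*(-178) = ((-13)**2*(-5*0*1))*(-178) = (169*(0*1))*(-178) = (169*0)*(-178) = 0*(-178) = 0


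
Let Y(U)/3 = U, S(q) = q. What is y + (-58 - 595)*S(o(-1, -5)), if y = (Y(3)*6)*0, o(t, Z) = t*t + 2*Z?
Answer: 5877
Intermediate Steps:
o(t, Z) = t² + 2*Z
Y(U) = 3*U
y = 0 (y = ((3*3)*6)*0 = (9*6)*0 = 54*0 = 0)
y + (-58 - 595)*S(o(-1, -5)) = 0 + (-58 - 595)*((-1)² + 2*(-5)) = 0 - 653*(1 - 10) = 0 - 653*(-9) = 0 + 5877 = 5877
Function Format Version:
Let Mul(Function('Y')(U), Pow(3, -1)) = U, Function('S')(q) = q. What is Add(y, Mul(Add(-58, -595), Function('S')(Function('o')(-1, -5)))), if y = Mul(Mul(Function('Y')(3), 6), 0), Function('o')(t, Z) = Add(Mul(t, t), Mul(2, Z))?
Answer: 5877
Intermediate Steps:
Function('o')(t, Z) = Add(Pow(t, 2), Mul(2, Z))
Function('Y')(U) = Mul(3, U)
y = 0 (y = Mul(Mul(Mul(3, 3), 6), 0) = Mul(Mul(9, 6), 0) = Mul(54, 0) = 0)
Add(y, Mul(Add(-58, -595), Function('S')(Function('o')(-1, -5)))) = Add(0, Mul(Add(-58, -595), Add(Pow(-1, 2), Mul(2, -5)))) = Add(0, Mul(-653, Add(1, -10))) = Add(0, Mul(-653, -9)) = Add(0, 5877) = 5877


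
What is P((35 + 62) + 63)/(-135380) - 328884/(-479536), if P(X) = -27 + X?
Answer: 198484543/289819570 ≈ 0.68486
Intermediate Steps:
P((35 + 62) + 63)/(-135380) - 328884/(-479536) = (-27 + ((35 + 62) + 63))/(-135380) - 328884/(-479536) = (-27 + (97 + 63))*(-1/135380) - 328884*(-1/479536) = (-27 + 160)*(-1/135380) + 82221/119884 = 133*(-1/135380) + 82221/119884 = -19/19340 + 82221/119884 = 198484543/289819570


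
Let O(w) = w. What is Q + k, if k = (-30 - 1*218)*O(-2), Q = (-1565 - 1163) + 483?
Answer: -1749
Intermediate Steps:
Q = -2245 (Q = -2728 + 483 = -2245)
k = 496 (k = (-30 - 1*218)*(-2) = (-30 - 218)*(-2) = -248*(-2) = 496)
Q + k = -2245 + 496 = -1749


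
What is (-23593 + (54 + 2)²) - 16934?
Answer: -37391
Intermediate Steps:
(-23593 + (54 + 2)²) - 16934 = (-23593 + 56²) - 16934 = (-23593 + 3136) - 16934 = -20457 - 16934 = -37391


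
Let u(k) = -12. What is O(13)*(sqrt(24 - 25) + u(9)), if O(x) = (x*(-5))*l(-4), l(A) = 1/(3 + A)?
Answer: -780 + 65*I ≈ -780.0 + 65.0*I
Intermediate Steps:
O(x) = 5*x (O(x) = (x*(-5))/(3 - 4) = -5*x/(-1) = -5*x*(-1) = 5*x)
O(13)*(sqrt(24 - 25) + u(9)) = (5*13)*(sqrt(24 - 25) - 12) = 65*(sqrt(-1) - 12) = 65*(I - 12) = 65*(-12 + I) = -780 + 65*I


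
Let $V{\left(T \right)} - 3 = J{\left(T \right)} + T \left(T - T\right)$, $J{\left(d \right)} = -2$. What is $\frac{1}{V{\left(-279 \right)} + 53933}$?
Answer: $\frac{1}{53934} \approx 1.8541 \cdot 10^{-5}$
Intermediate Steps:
$V{\left(T \right)} = 1$ ($V{\left(T \right)} = 3 + \left(-2 + T \left(T - T\right)\right) = 3 + \left(-2 + T 0\right) = 3 + \left(-2 + 0\right) = 3 - 2 = 1$)
$\frac{1}{V{\left(-279 \right)} + 53933} = \frac{1}{1 + 53933} = \frac{1}{53934}$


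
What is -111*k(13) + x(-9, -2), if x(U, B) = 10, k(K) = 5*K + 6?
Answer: -7871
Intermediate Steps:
k(K) = 6 + 5*K
-111*k(13) + x(-9, -2) = -111*(6 + 5*13) + 10 = -111*(6 + 65) + 10 = -111*71 + 10 = -7881 + 10 = -7871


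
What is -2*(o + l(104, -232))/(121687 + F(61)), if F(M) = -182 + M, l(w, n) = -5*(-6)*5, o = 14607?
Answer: -4919/20261 ≈ -0.24278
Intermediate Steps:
l(w, n) = 150 (l(w, n) = 30*5 = 150)
-2*(o + l(104, -232))/(121687 + F(61)) = -2*(14607 + 150)/(121687 + (-182 + 61)) = -29514/(121687 - 121) = -29514/121566 = -2*4919/40522 = -4919/20261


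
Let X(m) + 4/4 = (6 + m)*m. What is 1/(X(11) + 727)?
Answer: 1/913 ≈ 0.0010953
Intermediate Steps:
X(m) = -1 + m*(6 + m) (X(m) = -1 + (6 + m)*m = -1 + m*(6 + m))
1/(X(11) + 727) = 1/((-1 + 11² + 6*11) + 727) = 1/((-1 + 121 + 66) + 727) = 1/(186 + 727) = 1/913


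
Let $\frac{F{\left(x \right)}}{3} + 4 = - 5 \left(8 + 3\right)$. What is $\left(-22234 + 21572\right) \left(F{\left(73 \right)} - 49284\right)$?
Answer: $32743182$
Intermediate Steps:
$F{\left(x \right)} = -177$ ($F{\left(x \right)} = -12 + 3 \left(- 5 \left(8 + 3\right)\right) = -12 + 3 \left(\left(-5\right) 11\right) = -12 + 3 \left(-55\right) = -12 - 165 = -177$)
$\left(-22234 + 21572\right) \left(F{\left(73 \right)} - 49284\right) = \left(-22234 + 21572\right) \left(-177 - 49284\right) = \left(-662\right) \left(-49461\right) = 32743182$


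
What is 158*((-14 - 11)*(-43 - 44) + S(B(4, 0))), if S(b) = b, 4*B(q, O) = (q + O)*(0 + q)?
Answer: 344282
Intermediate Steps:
B(q, O) = q*(O + q)/4 (B(q, O) = ((q + O)*(0 + q))/4 = ((O + q)*q)/4 = (q*(O + q))/4 = q*(O + q)/4)
158*((-14 - 11)*(-43 - 44) + S(B(4, 0))) = 158*((-14 - 11)*(-43 - 44) + (1/4)*4*(0 + 4)) = 158*(-25*(-87) + (1/4)*4*4) = 158*(2175 + 4) = 158*2179 = 344282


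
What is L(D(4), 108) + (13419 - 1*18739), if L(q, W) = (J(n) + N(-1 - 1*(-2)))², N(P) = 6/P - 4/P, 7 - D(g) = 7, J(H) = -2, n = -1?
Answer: -5320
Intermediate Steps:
D(g) = 0 (D(g) = 7 - 1*7 = 7 - 7 = 0)
N(P) = 2/P
L(q, W) = 0 (L(q, W) = (-2 + 2/(-1 - 1*(-2)))² = (-2 + 2/(-1 + 2))² = (-2 + 2/1)² = (-2 + 2*1)² = (-2 + 2)² = 0² = 0)
L(D(4), 108) + (13419 - 1*18739) = 0 + (13419 - 1*18739) = 0 + (13419 - 18739) = 0 - 5320 = -5320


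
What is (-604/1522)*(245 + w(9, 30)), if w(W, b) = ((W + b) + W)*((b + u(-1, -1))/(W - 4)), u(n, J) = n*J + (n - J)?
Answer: -819326/3805 ≈ -215.33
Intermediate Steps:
u(n, J) = n - J + J*n (u(n, J) = J*n + (n - J) = n - J + J*n)
w(W, b) = (1 + b)*(b + 2*W)/(-4 + W) (w(W, b) = ((W + b) + W)*((b + (-1 - 1*(-1) - 1*(-1)))/(W - 4)) = (b + 2*W)*((b + (-1 + 1 + 1))/(-4 + W)) = (b + 2*W)*((b + 1)/(-4 + W)) = (b + 2*W)*((1 + b)/(-4 + W)) = (1 + b)*(b + 2*W)/(-4 + W))
(-604/1522)*(245 + w(9, 30)) = (-604/1522)*(245 + (30 + 30**2 + 2*9 + 2*9*30)/(-4 + 9)) = (-604*1/1522)*(245 + (30 + 900 + 18 + 540)/5) = -302*(245 + (1/5)*1488)/761 = -302*(245 + 1488/5)/761 = -302/761*2713/5 = -819326/3805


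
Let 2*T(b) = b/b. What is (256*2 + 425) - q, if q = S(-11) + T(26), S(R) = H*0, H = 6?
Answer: 1873/2 ≈ 936.50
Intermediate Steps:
T(b) = 1/2 (T(b) = (b/b)/2 = (1/2)*1 = 1/2)
S(R) = 0 (S(R) = 6*0 = 0)
q = 1/2 (q = 0 + 1/2 = 1/2 ≈ 0.50000)
(256*2 + 425) - q = (256*2 + 425) - 1*1/2 = (512 + 425) - 1/2 = 937 - 1/2 = 1873/2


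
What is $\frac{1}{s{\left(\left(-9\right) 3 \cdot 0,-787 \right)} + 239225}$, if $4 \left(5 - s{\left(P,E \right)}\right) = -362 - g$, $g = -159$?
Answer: $\frac{4}{957123} \approx 4.1792 \cdot 10^{-6}$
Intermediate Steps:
$s{\left(P,E \right)} = \frac{223}{4}$ ($s{\left(P,E \right)} = 5 - \frac{-362 - -159}{4} = 5 - \frac{-362 + 159}{4} = 5 - - \frac{203}{4} = 5 + \frac{203}{4} = \frac{223}{4}$)
$\frac{1}{s{\left(\left(-9\right) 3 \cdot 0,-787 \right)} + 239225} = \frac{1}{\frac{223}{4} + 239225} = \frac{1}{\frac{957123}{4}} = \frac{4}{957123}$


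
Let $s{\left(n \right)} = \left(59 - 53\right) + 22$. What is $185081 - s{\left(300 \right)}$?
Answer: $185053$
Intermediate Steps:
$s{\left(n \right)} = 28$ ($s{\left(n \right)} = 6 + 22 = 28$)
$185081 - s{\left(300 \right)} = 185081 - 28 = 185053$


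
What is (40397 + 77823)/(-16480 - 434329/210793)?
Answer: -24919948460/3474302969 ≈ -7.1726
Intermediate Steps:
(40397 + 77823)/(-16480 - 434329/210793) = 118220/(-16480 - 434329*1/210793) = 118220/(-16480 - 434329/210793) = 118220/(-3474302969/210793) = 118220*(-210793/3474302969) = -24919948460/3474302969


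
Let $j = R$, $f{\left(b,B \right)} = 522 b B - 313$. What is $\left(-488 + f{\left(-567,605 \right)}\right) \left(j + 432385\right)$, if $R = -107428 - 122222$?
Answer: $-36302757169185$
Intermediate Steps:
$f{\left(b,B \right)} = -313 + 522 B b$ ($f{\left(b,B \right)} = 522 B b - 313 = -313 + 522 B b$)
$R = -229650$
$j = -229650$
$\left(-488 + f{\left(-567,605 \right)}\right) \left(j + 432385\right) = \left(-488 + \left(-313 + 522 \cdot 605 \left(-567\right)\right)\right) \left(-229650 + 432385\right) = \left(-488 - 179064583\right) 202735 = \left(-179065071\right) 202735 = -36302757169185$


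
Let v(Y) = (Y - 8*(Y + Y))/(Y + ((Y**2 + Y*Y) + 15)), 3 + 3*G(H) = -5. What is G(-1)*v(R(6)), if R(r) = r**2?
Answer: 480/881 ≈ 0.54484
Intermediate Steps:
G(H) = -8/3 (G(H) = -1 + (1/3)*(-5) = -1 - 5/3 = -8/3)
v(Y) = -15*Y/(15 + Y + 2*Y**2) (v(Y) = (Y - 16*Y)/(Y + ((Y**2 + Y**2) + 15)) = (Y - 16*Y)/(Y + (2*Y**2 + 15)) = (-15*Y)/(Y + (15 + 2*Y**2)) = (-15*Y)/(15 + Y + 2*Y**2) = -15*Y/(15 + Y + 2*Y**2))
G(-1)*v(R(6)) = -(-40)*6**2/(15 + 6**2 + 2*(6**2)**2) = -(-40)*36/(15 + 36 + 2*36**2) = -(-40)*36/(15 + 36 + 2*1296) = -(-40)*36/(15 + 36 + 2592) = -(-40)*36/2643 = -8/3*(-180/881) = 480/881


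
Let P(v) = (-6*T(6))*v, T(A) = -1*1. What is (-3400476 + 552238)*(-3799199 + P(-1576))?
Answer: 10847955899890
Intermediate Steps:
T(A) = -1
P(v) = 6*v (P(v) = (-6*(-1))*v = 6*v)
(-3400476 + 552238)*(-3799199 + P(-1576)) = (-3400476 + 552238)*(-3799199 + 6*(-1576)) = -2848238*(-3799199 - 9456) = -2848238*(-3808655) = 10847955899890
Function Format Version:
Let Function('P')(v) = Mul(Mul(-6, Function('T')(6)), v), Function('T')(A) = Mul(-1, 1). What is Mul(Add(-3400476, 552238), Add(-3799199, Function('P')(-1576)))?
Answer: 10847955899890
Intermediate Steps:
Function('T')(A) = -1
Function('P')(v) = Mul(6, v) (Function('P')(v) = Mul(Mul(-6, -1), v) = Mul(6, v))
Mul(Add(-3400476, 552238), Add(-3799199, Function('P')(-1576))) = Mul(Add(-3400476, 552238), Add(-3799199, Mul(6, -1576))) = Mul(-2848238, Add(-3799199, -9456)) = Mul(-2848238, -3808655) = 10847955899890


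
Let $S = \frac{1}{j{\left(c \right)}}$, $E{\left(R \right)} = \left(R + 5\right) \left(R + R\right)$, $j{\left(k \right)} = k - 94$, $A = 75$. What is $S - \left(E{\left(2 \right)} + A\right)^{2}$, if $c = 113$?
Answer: $- \frac{201570}{19} \approx -10609.0$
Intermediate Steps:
$j{\left(k \right)} = -94 + k$
$E{\left(R \right)} = 2 R \left(5 + R\right)$ ($E{\left(R \right)} = \left(5 + R\right) 2 R = 2 R \left(5 + R\right)$)
$S = \frac{1}{19}$ ($S = \frac{1}{-94 + 113} = \frac{1}{19} \approx 0.052632$)
$S - \left(E{\left(2 \right)} + A\right)^{2} = \frac{1}{19} - \left(2 \cdot 2 \left(5 + 2\right) + 75\right)^{2} = \frac{1}{19} - \left(2 \cdot 2 \cdot 7 + 75\right)^{2} = \frac{1}{19} - \left(28 + 75\right)^{2} = \frac{1}{19} - 103^{2} = \frac{1}{19} - 10609 = - \frac{201570}{19}$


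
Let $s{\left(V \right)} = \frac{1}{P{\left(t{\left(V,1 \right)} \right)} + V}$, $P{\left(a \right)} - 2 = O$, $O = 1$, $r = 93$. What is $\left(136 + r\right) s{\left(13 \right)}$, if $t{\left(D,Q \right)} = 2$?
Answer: $\frac{229}{16} \approx 14.313$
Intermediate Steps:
$P{\left(a \right)} = 3$ ($P{\left(a \right)} = 2 + 1 = 3$)
$s{\left(V \right)} = \frac{1}{3 + V}$
$\left(136 + r\right) s{\left(13 \right)} = \frac{136 + 93}{3 + 13} = \frac{229}{16}$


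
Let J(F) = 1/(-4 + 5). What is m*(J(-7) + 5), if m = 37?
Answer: 222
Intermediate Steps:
J(F) = 1 (J(F) = 1/1 = 1)
m*(J(-7) + 5) = 37*(1 + 5) = 37*6 = 222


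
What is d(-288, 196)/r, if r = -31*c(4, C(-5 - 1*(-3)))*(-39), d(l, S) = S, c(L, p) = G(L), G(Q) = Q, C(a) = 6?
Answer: 49/1209 ≈ 0.040529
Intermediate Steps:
c(L, p) = L
r = 4836 (r = -31*4*(-39) = -124*(-39) = 4836)
d(-288, 196)/r = 196/4836 = 196*(1/4836) = 49/1209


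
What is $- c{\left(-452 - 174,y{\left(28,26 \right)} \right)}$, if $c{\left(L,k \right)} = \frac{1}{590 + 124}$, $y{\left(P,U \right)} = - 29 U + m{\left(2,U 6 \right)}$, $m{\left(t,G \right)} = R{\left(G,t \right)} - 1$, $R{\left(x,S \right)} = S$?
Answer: $- \frac{1}{714} \approx -0.0014006$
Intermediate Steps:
$m{\left(t,G \right)} = -1 + t$ ($m{\left(t,G \right)} = t - 1 = -1 + t$)
$y{\left(P,U \right)} = 1 - 29 U$ ($y{\left(P,U \right)} = - 29 U + \left(-1 + 2\right) = - 29 U + 1 = 1 - 29 U$)
$c{\left(L,k \right)} = \frac{1}{714}$
$- c{\left(-452 - 174,y{\left(28,26 \right)} \right)} = \left(-1\right) \frac{1}{714} = - \frac{1}{714}$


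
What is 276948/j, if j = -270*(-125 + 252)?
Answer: -15386/1905 ≈ -8.0766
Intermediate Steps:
j = -34290 (j = -270*127 = -34290)
276948/j = 276948/(-34290) = 276948*(-1/34290) = -15386/1905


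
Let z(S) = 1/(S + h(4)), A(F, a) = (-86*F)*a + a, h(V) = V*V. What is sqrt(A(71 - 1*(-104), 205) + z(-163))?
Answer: 4*I*sqrt(85031553)/21 ≈ 1756.4*I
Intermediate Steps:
h(V) = V**2
A(F, a) = a - 86*F*a (A(F, a) = -86*F*a + a = a - 86*F*a)
z(S) = 1/(16 + S) (z(S) = 1/(S + 4**2) = 1/(S + 16) = 1/(16 + S))
sqrt(A(71 - 1*(-104), 205) + z(-163)) = sqrt(205*(1 - 86*(71 - 1*(-104))) + 1/(16 - 163)) = sqrt(205*(1 - 86*(71 + 104)) + 1/(-147)) = sqrt(205*(1 - 86*175) - 1/147) = sqrt(205*(1 - 15050) - 1/147) = sqrt(205*(-15049) - 1/147) = sqrt(-3085045 - 1/147) = sqrt(-453501616/147) = 4*I*sqrt(85031553)/21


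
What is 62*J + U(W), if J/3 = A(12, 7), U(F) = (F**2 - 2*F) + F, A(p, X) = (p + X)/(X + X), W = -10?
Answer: 2537/7 ≈ 362.43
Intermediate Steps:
A(p, X) = (X + p)/(2*X) (A(p, X) = (X + p)/((2*X)) = (X + p)*(1/(2*X)) = (X + p)/(2*X))
U(F) = F**2 - F
J = 57/14 (J = 3*((1/2)*(7 + 12)/7) = 3*((1/2)*(1/7)*19) = 3*(19/14) = 57/14 ≈ 4.0714)
62*J + U(W) = 62*(57/14) - 10*(-1 - 10) = 1767/7 - 10*(-11) = 1767/7 + 110 = 2537/7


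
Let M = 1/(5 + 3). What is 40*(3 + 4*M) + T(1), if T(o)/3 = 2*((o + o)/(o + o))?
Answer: 146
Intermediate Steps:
M = ⅛ (M = 1/8 = ⅛ ≈ 0.12500)
T(o) = 6 (T(o) = 3*(2*((o + o)/(o + o))) = 3*(2*((2*o)/((2*o)))) = 3*(2*((2*o)*(1/(2*o)))) = 3*(2*1) = 3*2 = 6)
40*(3 + 4*M) + T(1) = 40*(3 + 4*(⅛)) + 6 = 40*(3 + ½) + 6 = 40*(7/2) + 6 = 140 + 6 = 146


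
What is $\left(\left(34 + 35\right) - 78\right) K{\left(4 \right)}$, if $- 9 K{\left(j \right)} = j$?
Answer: $4$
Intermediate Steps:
$K{\left(j \right)} = - \frac{j}{9}$
$\left(\left(34 + 35\right) - 78\right) K{\left(4 \right)} = \left(\left(34 + 35\right) - 78\right) \left(\left(- \frac{1}{9}\right) 4\right) = \left(69 - 78\right) \left(- \frac{4}{9}\right) = \left(-9\right) \left(- \frac{4}{9}\right) = 4$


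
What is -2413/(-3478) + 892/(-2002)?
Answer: 864225/3481478 ≈ 0.24823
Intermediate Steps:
-2413/(-3478) + 892/(-2002) = -2413*(-1/3478) + 892*(-1/2002) = 2413/3478 - 446/1001 = 864225/3481478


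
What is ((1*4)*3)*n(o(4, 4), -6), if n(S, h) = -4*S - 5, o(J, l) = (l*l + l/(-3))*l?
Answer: -2876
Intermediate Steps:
o(J, l) = l*(l**2 - l/3) (o(J, l) = (l**2 + l*(-1/3))*l = (l**2 - l/3)*l = l*(l**2 - l/3))
n(S, h) = -5 - 4*S
((1*4)*3)*n(o(4, 4), -6) = ((1*4)*3)*(-5 - 4*4**2*(-1/3 + 4)) = (4*3)*(-5 - 64*11/3) = 12*(-5 - 4*176/3) = 12*(-5 - 704/3) = 12*(-719/3) = -2876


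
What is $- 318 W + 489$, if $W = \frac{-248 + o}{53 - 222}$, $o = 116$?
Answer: $\frac{40665}{169} \approx 240.62$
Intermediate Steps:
$W = \frac{132}{169}$ ($W = \frac{-248 + 116}{53 - 222} = - \frac{132}{-169} = \left(-132\right) \left(- \frac{1}{169}\right) = \frac{132}{169} \approx 0.78106$)
$- 318 W + 489 = \left(-318\right) \frac{132}{169} + 489 = - \frac{41976}{169} + 489 = \frac{40665}{169}$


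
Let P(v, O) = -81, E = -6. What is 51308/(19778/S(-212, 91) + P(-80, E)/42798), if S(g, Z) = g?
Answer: -9698469046/17634917 ≈ -549.96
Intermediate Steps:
51308/(19778/S(-212, 91) + P(-80, E)/42798) = 51308/(19778/(-212) - 81/42798) = 51308/(19778*(-1/212) - 81*1/42798) = 51308/(-9889/106 - 27/14266) = 51308/(-35269834/378049) = 51308*(-378049/35269834) = -9698469046/17634917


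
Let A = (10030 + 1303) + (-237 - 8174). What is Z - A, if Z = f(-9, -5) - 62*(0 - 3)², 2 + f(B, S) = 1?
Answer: -3481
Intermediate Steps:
f(B, S) = -1 (f(B, S) = -2 + 1 = -1)
A = 2922 (A = 11333 - 8411 = 2922)
Z = -559 (Z = -1 - 62*(0 - 3)² = -1 - 62*(-3)² = -1 - 62*9 = -1 - 558 = -559)
Z - A = -559 - 1*2922 = -559 - 2922 = -3481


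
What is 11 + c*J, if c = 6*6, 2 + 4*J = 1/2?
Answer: -5/2 ≈ -2.5000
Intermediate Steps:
J = -3/8 (J = -1/2 + (1/4)/2 = -1/2 + (1/4)*(1/2) = -1/2 + 1/8 = -3/8 ≈ -0.37500)
c = 36
11 + c*J = 11 + 36*(-3/8) = 11 - 27/2 = -5/2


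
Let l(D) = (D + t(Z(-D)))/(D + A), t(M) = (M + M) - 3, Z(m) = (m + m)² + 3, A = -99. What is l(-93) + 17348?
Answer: 543619/32 ≈ 16988.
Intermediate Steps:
Z(m) = 3 + 4*m² (Z(m) = (2*m)² + 3 = 4*m² + 3 = 3 + 4*m²)
t(M) = -3 + 2*M (t(M) = 2*M - 3 = -3 + 2*M)
l(D) = (3 + D + 8*D²)/(-99 + D) (l(D) = (D + (-3 + 2*(3 + 4*(-D)²)))/(D - 99) = (D + (-3 + 2*(3 + 4*D²)))/(-99 + D) = (D + (-3 + (6 + 8*D²)))/(-99 + D) = (D + (3 + 8*D²))/(-99 + D) = (3 + D + 8*D²)/(-99 + D))
l(-93) + 17348 = (3 - 93 + 8*(-93)²)/(-99 - 93) + 17348 = (3 - 93 + 8*8649)/(-192) + 17348 = -(3 - 93 + 69192)/192 + 17348 = -1/192*69102 + 17348 = -11517/32 + 17348 = 543619/32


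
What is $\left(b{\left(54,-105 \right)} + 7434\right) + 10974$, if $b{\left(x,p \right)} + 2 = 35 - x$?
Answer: $18387$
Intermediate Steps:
$b{\left(x,p \right)} = 33 - x$ ($b{\left(x,p \right)} = -2 - \left(-35 + x\right) = 33 - x$)
$\left(b{\left(54,-105 \right)} + 7434\right) + 10974 = \left(\left(33 - 54\right) + 7434\right) + 10974 = \left(-21 + 7434\right) + 10974 = 7413 + 10974 = 18387$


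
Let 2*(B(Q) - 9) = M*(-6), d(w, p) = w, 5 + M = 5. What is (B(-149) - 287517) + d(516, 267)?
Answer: -286992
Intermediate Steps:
M = 0 (M = -5 + 5 = 0)
B(Q) = 9 (B(Q) = 9 + (0*(-6))/2 = 9 + (1/2)*0 = 9 + 0 = 9)
(B(-149) - 287517) + d(516, 267) = (9 - 287517) + 516 = -287508 + 516 = -286992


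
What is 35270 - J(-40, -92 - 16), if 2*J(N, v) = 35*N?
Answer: 35970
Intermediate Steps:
J(N, v) = 35*N/2 (J(N, v) = (35*N)/2 = 35*N/2)
35270 - J(-40, -92 - 16) = 35270 - 35*(-40)/2 = 35270 - 1*(-700) = 35270 + 700 = 35970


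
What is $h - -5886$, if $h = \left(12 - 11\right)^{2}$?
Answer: $5887$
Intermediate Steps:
$h = 1$ ($h = 1^{2} = 1$)
$h - -5886 = 1 - -5886 = 1 + 5886 = 5887$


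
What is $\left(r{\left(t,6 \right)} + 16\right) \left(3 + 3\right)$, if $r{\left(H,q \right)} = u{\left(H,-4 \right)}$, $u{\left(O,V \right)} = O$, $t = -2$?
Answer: $84$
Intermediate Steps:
$r{\left(H,q \right)} = H$
$\left(r{\left(t,6 \right)} + 16\right) \left(3 + 3\right) = \left(-2 + 16\right) \left(3 + 3\right) = 14 \cdot 6 = 84$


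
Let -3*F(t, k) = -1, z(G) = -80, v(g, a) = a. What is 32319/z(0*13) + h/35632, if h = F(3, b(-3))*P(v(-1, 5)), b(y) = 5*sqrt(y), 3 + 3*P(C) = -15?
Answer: -71974423/178160 ≈ -403.99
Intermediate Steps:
P(C) = -6 (P(C) = -1 + (1/3)*(-15) = -1 - 5 = -6)
F(t, k) = 1/3 (F(t, k) = -1/3*(-1) = 1/3)
h = -2 (h = (1/3)*(-6) = -2)
32319/z(0*13) + h/35632 = 32319/(-80) - 2/35632 = 32319*(-1/80) - 2*1/35632 = -32319/80 - 1/17816 = -71974423/178160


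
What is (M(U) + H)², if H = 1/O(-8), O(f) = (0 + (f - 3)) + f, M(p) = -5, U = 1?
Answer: 9216/361 ≈ 25.529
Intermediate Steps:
O(f) = -3 + 2*f (O(f) = (0 + (-3 + f)) + f = (-3 + f) + f = -3 + 2*f)
H = -1/19 (H = 1/(-3 + 2*(-8)) = 1/(-3 - 16) = 1/(-19) = -1/19 ≈ -0.052632)
(M(U) + H)² = (-5 - 1/19)² = (-96/19)² = 9216/361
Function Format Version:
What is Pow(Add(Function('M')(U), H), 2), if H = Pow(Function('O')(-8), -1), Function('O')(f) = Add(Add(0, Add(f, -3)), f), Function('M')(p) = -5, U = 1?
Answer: Rational(9216, 361) ≈ 25.529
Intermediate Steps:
Function('O')(f) = Add(-3, Mul(2, f)) (Function('O')(f) = Add(Add(0, Add(-3, f)), f) = Add(Add(-3, f), f) = Add(-3, Mul(2, f)))
H = Rational(-1, 19) (H = Pow(Add(-3, Mul(2, -8)), -1) = Pow(Add(-3, -16), -1) = Pow(-19, -1) = Rational(-1, 19) ≈ -0.052632)
Pow(Add(Function('M')(U), H), 2) = Pow(Add(-5, Rational(-1, 19)), 2) = Pow(Rational(-96, 19), 2) = Rational(9216, 361)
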